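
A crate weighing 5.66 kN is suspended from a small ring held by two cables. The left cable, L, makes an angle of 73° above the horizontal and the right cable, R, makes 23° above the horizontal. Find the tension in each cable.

ΣF_x = 0: −T_L·cos73° + T_R·cos23° = 0 → T_R = 0.317621·T_L.
ΣF_y = 0: T_L·sin73° + T_R·sin23° = 5.66.
Substitute: T_L·(0.956305 + 0.317621·0.390731) = 5.66 → T_L = 5.23876 ≈ 5.239 kN.
Then T_R = 0.317621 × 5.23876 = 1.664 kN.

T_L = 5.239 kN, T_R = 1.664 kN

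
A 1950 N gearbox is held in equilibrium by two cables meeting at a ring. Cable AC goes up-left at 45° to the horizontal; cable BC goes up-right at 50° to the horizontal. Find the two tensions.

ΣF_x = 0: −T_AC·cos45° + T_BC·cos50° = 0 → T_BC = 1.10006·T_AC.
ΣF_y = 0: T_AC·sin45° + T_BC·sin50° = 1950.
Substitute: T_AC·(0.707107 + 1.10006·0.766044) = 1950 → T_AC = 1258.23 ≈ 1258 N.
Then T_BC = 1.10006 × 1258.23 = 1384 N.

T_AC = 1258 N, T_BC = 1384 N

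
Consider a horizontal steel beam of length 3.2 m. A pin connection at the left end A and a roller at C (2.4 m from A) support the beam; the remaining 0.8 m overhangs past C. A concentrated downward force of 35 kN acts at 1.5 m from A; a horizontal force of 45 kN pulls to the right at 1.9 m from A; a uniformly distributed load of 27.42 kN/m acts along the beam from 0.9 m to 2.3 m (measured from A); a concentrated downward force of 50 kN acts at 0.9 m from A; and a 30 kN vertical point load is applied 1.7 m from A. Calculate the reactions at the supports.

A_x = -45.00 kN, A_y = 65.92 kN, C_y = 87.47 kN

Resultant of the distributed load: 27.42 × 1.4 = 38.388 kN at 1.6 m from A.
ΣM about A: C_y·2.4 − 35·1.5 − (27.42·1.4)·1.6 − 50·0.9 − 30·1.7 = 0 → C_y = 209.9208/2.4 = 87.467 ≈ 87.47 kN.
ΣF_y = 0: A_y + 87.467 − 35 − 27.42·1.4 − 50 − 30 = 0 → A_y = 65.92 kN.
ΣF_x = 0: A_x + 45 = 0 → A_x = -45.00 kN.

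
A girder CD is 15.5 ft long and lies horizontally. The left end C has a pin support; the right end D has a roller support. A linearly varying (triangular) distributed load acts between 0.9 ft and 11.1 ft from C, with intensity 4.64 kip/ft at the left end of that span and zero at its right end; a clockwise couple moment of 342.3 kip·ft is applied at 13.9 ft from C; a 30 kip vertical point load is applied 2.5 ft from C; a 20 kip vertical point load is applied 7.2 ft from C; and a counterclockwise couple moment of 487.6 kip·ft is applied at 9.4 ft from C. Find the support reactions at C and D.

C_x = 0, C_y = 62.34 kip, D_y = 11.32 kip

Resultant of the triangular load: ½ × 4.64 × 10.2 = 23.664 kip, acting at 4.3 ft from C (one-third of the span from the peak).
Moments about C: D_y·15.5 − (½·4.64·10.2)·4.3 − 342.3 − 30·2.5 − 20·7.2 + 487.6 = 0 → D_y = 175.4552/15.5 = 11.3197 ≈ 11.32 kip.
ΣF_y = 0: C_y + 11.3197 − ½·4.64·10.2 − 30 − 20 = 0 → C_y = 62.34 kip.
ΣF_x = 0: no horizontal applied forces, so C_x = 0.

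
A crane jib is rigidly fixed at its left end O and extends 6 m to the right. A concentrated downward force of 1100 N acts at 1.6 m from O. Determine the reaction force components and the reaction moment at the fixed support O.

ΣF_x = 0: O_x = 0.
ΣF_y = 0: O_y − 1100 = 0 → O_y = 1100 N.
ΣM about O: M_O − 1100·1.6 = 0 → M_O = 1760 N·m.

O_x = 0, O_y = 1100 N, M_O = 1760 N·m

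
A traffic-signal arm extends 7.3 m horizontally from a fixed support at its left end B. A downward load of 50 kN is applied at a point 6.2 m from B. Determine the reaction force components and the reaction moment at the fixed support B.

B_x = 0, B_y = 50.00 kN, M_B = 310.0 kN·m

ΣF_x = 0: B_x = 0.
ΣF_y = 0: B_y − 50 = 0 → B_y = 50.00 kN.
ΣM about B: M_B − 50·6.2 = 0 → M_B = 310.0 kN·m.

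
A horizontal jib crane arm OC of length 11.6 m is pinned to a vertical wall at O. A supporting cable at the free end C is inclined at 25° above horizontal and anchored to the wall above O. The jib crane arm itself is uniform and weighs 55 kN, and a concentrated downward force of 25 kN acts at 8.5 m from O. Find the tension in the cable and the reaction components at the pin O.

ΣM about O: T·sin25°·11.6 − 55·5.8 − 25·8.5 = 0 → T = 531.5/(11.6·0.422618) = 108.417 ≈ 108.4 kN.
ΣF_x = 0: O_x − T·cos25° = 0 → O_x = 108.417 × 0.906308 = 98.26 kN.
ΣF_y = 0: O_y + T·sin25° − 55 − 25 = 0 → O_y = 80 − 108.417 × 0.422618 = 34.18 kN.

T = 108.4 kN, O_x = 98.26 kN, O_y = 34.18 kN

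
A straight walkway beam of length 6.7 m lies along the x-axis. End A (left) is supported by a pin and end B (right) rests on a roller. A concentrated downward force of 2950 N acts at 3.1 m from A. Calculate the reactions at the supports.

ΣM about A: B_y·6.7 − 2950·3.1 = 0 → B_y = 9145/6.7 = 1364.93 ≈ 1365 N.
ΣF_y = 0: A_y + 1364.93 − 2950 = 0 → A_y = 1585 N.
ΣF_x = 0: no horizontal applied forces, so A_x = 0.

A_x = 0, A_y = 1585 N, B_y = 1365 N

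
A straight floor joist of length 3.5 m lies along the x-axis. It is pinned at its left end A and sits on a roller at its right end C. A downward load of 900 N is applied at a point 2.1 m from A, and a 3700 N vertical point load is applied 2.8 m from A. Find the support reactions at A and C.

Moments about A: C_y·3.5 − 900·2.1 − 3700·2.8 = 0 → C_y = 12250/3.5 = 3500 N.
ΣF_y = 0: A_y + 3500 − 900 − 3700 = 0 → A_y = 1100 N.
ΣF_x = 0: no horizontal applied forces, so A_x = 0.

A_x = 0, A_y = 1100 N, C_y = 3500 N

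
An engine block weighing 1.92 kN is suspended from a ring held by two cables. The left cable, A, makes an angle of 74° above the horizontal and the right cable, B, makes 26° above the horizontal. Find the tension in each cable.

ΣF_x = 0: −T_A·cos74° + T_B·cos26° = 0 → T_B = 0.306675·T_A.
ΣF_y = 0: T_A·sin74° + T_B·sin26° = 1.92.
Substitute: T_A·(0.961262 + 0.306675·0.438371) = 1.92 → T_A = 1.75231 ≈ 1.752 kN.
Then T_B = 0.306675 × 1.75231 = 0.5374 kN.

T_A = 1.752 kN, T_B = 0.5374 kN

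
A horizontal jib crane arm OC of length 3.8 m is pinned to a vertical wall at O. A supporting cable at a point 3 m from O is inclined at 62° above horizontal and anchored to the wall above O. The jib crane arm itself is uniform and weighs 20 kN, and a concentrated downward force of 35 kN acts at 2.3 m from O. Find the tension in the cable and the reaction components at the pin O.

T = 44.74 kN, O_x = 21.00 kN, O_y = 15.50 kN

ΣM about O: T·sin62°·3 − 20·1.9 − 35·2.3 = 0 → T = 118.5/(3·0.882948) = 44.7365 ≈ 44.74 kN.
ΣF_x = 0: O_x − T·cos62° = 0 → O_x = 44.7365 × 0.469472 = 21.00 kN.
ΣF_y = 0: O_y + T·sin62° − 20 − 35 = 0 → O_y = 55 − 44.7365 × 0.882948 = 15.50 kN.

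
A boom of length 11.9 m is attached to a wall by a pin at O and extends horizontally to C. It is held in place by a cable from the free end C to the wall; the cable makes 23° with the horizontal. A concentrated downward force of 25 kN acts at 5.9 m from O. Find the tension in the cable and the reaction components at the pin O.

ΣM about O: T·sin23°·11.9 − 25·5.9 = 0 → T = 147.5/(11.9·0.390731) = 31.7225 ≈ 31.72 kN.
ΣF_x = 0: O_x − T·cos23° = 0 → O_x = 31.7225 × 0.920505 = 29.20 kN.
ΣF_y = 0: O_y + T·sin23° − 25 = 0 → O_y = 25 − 31.7225 × 0.390731 = 12.61 kN.

T = 31.72 kN, O_x = 29.20 kN, O_y = 12.61 kN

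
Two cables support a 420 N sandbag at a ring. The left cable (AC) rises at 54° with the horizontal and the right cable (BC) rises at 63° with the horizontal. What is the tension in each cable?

T_AC = 214.0 N, T_BC = 277.1 N

ΣF_x = 0: −T_AC·cos54° + T_BC·cos63° = 0 → T_BC = 1.29471·T_AC.
ΣF_y = 0: T_AC·sin54° + T_BC·sin63° = 420.
Substitute: T_AC·(0.809017 + 1.29471·0.891007) = 420 → T_AC = 214.0 N.
Then T_BC = 1.29471 × 214 = 277.1 N.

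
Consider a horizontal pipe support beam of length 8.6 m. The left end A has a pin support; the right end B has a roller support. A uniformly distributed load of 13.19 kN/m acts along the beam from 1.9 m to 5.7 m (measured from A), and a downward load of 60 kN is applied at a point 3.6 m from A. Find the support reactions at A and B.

Resultant of the distributed load: 13.19 × 3.8 = 50.122 kN at 3.8 m from A.
ΣM about A: B_y·8.6 − (13.19·3.8)·3.8 − 60·3.6 = 0 → B_y = 406.4636/8.6 = 47.2632 ≈ 47.26 kN.
ΣF_y = 0: A_y + 47.2632 − 13.19·3.8 − 60 = 0 → A_y = 62.86 kN.
ΣF_x = 0: no horizontal applied forces, so A_x = 0.

A_x = 0, A_y = 62.86 kN, B_y = 47.26 kN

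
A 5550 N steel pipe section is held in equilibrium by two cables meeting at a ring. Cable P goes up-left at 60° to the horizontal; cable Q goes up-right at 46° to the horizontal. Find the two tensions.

ΣF_x = 0: −T_P·cos60° + T_Q·cos46° = 0 → T_Q = 0.719778·T_P.
ΣF_y = 0: T_P·sin60° + T_Q·sin46° = 5550.
Substitute: T_P·(0.866025 + 0.719778·0.71934) = 5550 → T_P = 4010.72 ≈ 4011 N.
Then T_Q = 0.719778 × 4010.72 = 2887 N.

T_P = 4011 N, T_Q = 2887 N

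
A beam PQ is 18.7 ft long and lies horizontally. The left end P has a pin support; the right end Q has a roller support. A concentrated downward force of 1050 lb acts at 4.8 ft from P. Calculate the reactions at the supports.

Taking moments about P: Q_y·18.7 − 1050·4.8 = 0 → Q_y = 5040/18.7 = 269.519 ≈ 269.5 lb.
ΣF_y = 0: P_y + 269.519 − 1050 = 0 → P_y = 780.5 lb.
ΣF_x = 0: no horizontal applied forces, so P_x = 0.

P_x = 0, P_y = 780.5 lb, Q_y = 269.5 lb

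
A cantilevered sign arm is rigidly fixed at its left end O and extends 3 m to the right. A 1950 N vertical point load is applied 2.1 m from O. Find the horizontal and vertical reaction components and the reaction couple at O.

ΣF_x = 0: O_x = 0.
ΣF_y = 0: O_y − 1950 = 0 → O_y = 1950 N.
ΣM about O: M_O − 1950·2.1 = 0 → M_O = 4095 N·m.

O_x = 0, O_y = 1950 N, M_O = 4095 N·m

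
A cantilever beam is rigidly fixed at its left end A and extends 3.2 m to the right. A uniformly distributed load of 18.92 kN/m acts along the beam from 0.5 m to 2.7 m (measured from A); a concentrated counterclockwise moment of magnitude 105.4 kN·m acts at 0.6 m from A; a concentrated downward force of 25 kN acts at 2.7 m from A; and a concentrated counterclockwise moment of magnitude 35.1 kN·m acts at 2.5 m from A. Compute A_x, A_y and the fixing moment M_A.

A_x = 0, A_y = 66.62 kN, M_A = -6.402 kN·m

Resultant of the distributed load: 18.92 × 2.2 = 41.624 kN at 1.6 m from A.
ΣF_x = 0: A_x = 0.
ΣF_y = 0: A_y − 18.92·2.2 − 25 = 0 → A_y = 66.62 kN.
ΣM about A: M_A − (18.92·2.2)·1.6 + 105.4 − 25·2.7 + 35.1 = 0 → M_A = -6.402 kN·m.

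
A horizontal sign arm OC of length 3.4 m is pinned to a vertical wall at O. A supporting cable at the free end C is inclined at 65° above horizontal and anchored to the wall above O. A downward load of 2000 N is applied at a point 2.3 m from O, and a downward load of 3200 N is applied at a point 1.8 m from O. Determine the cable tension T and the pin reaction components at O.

ΣM about O: T·sin65°·3.4 − 2000·2.3 − 3200·1.8 = 0 → T = 10360/(3.4·0.906308) = 3362.06 ≈ 3362 N.
ΣF_x = 0: O_x − T·cos65° = 0 → O_x = 3362.06 × 0.422618 = 1421 N.
ΣF_y = 0: O_y + T·sin65° − 2000 − 3200 = 0 → O_y = 5200 − 3362.06 × 0.906308 = 2153 N.

T = 3362 N, O_x = 1421 N, O_y = 2153 N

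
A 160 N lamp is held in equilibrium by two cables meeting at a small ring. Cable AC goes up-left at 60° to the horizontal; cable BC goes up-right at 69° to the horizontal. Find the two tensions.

ΣF_x = 0: −T_AC·cos60° + T_BC·cos69° = 0 → T_BC = 1.39521·T_AC.
ΣF_y = 0: T_AC·sin60° + T_BC·sin69° = 160.
Substitute: T_AC·(0.866025 + 1.39521·0.93358) = 160 → T_AC = 73.7815 ≈ 73.78 N.
Then T_BC = 1.39521 × 73.7815 = 102.9 N.

T_AC = 73.78 N, T_BC = 102.9 N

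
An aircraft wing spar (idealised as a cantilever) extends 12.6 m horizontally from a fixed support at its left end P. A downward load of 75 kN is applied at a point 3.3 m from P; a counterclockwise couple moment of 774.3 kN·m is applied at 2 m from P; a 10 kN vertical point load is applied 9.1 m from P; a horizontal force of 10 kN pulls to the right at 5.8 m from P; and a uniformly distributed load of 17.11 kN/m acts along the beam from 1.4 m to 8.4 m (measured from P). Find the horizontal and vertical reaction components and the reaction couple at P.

P_x = -10.00 kN, P_y = 204.8 kN, M_P = 151.1 kN·m

Resultant of the distributed load: 17.11 × 7 = 119.77 kN at 4.9 m from P.
ΣF_x = 0: P_x + 10 = 0 → P_x = -10.00 kN.
ΣF_y = 0: P_y − 75 − 10 − 17.11·7 = 0 → P_y = 204.8 kN.
ΣM about P: M_P − 75·3.3 + 774.3 − 10·9.1 − (17.11·7)·4.9 = 0 → M_P = 151.1 kN·m.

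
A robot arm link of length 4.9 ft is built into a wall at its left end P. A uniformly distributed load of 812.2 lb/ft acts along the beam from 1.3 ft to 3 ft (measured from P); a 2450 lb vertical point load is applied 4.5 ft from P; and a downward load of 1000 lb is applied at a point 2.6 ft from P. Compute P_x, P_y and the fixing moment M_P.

P_x = 0, P_y = 4831 lb, M_P = 16590 lb·ft

Resultant of the distributed load: 812.2 × 1.7 = 1380.74 lb at 2.15 ft from P.
ΣF_x = 0: P_x = 0.
ΣF_y = 0: P_y − 812.2·1.7 − 2450 − 1000 = 0 → P_y = 4831 lb.
ΣM about P: M_P − (812.2·1.7)·2.15 − 2450·4.5 − 1000·2.6 = 0 → M_P = 16590 lb·ft.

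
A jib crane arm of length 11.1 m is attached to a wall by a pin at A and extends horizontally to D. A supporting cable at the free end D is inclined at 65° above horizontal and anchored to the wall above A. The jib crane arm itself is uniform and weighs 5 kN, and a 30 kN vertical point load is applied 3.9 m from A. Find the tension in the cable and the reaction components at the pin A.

T = 14.39 kN, A_x = 6.081 kN, A_y = 21.96 kN

ΣM about A: T·sin65°·11.1 − 5·5.55 − 30·3.9 = 0 → T = 144.75/(11.1·0.906308) = 14.3886 ≈ 14.39 kN.
ΣF_x = 0: A_x − T·cos65° = 0 → A_x = 14.3886 × 0.422618 = 6.081 kN.
ΣF_y = 0: A_y + T·sin65° − 5 − 30 = 0 → A_y = 35 − 14.3886 × 0.906308 = 21.96 kN.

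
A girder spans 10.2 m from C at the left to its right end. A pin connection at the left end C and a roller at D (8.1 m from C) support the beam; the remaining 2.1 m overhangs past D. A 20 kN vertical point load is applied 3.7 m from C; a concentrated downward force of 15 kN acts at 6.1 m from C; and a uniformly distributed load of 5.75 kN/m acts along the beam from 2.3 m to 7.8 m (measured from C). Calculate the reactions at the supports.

C_x = 0, C_y = 26.48 kN, D_y = 40.15 kN

Resultant of the distributed load: 5.75 × 5.5 = 31.625 kN at 5.05 m from C.
Taking moments about C: D_y·8.1 − 20·3.7 − 15·6.1 − (5.75·5.5)·5.05 = 0 → D_y = 325.20625/8.1 = 40.1489 ≈ 40.15 kN.
ΣF_y = 0: C_y + 40.1489 − 20 − 15 − 5.75·5.5 = 0 → C_y = 26.48 kN.
ΣF_x = 0: no horizontal applied forces, so C_x = 0.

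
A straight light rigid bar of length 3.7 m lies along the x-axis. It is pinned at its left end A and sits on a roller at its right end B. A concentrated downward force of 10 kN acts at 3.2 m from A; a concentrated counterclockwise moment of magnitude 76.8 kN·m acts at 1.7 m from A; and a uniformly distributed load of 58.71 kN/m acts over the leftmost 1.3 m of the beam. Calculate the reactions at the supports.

A_x = 0, A_y = 85.02 kN, B_y = 1.300 kN

Resultant of the distributed load: 58.71 × 1.3 = 76.323 kN at 0.65 m from A.
Moments about A: B_y·3.7 − 10·3.2 + 76.8 − (58.71·1.3)·0.65 = 0 → B_y = 4.80995/3.7 = 1.29999 ≈ 1.300 kN.
ΣF_y = 0: A_y + 1.29999 − 10 − 58.71·1.3 = 0 → A_y = 85.02 kN.
ΣF_x = 0: no horizontal applied forces, so A_x = 0.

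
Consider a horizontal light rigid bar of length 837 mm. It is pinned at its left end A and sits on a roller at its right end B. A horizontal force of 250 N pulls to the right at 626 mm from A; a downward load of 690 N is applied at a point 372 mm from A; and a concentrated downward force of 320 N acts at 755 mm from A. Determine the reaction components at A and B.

A_x = -250.0 N, A_y = 414.7 N, B_y = 595.3 N

Taking moments about A: B_y·837 − 690·372 − 320·755 = 0 → B_y = 498280/837 = 595.317 ≈ 595.3 N.
ΣF_y = 0: A_y + 595.317 − 690 − 320 = 0 → A_y = 414.7 N.
ΣF_x = 0: A_x + 250 = 0 → A_x = -250.0 N.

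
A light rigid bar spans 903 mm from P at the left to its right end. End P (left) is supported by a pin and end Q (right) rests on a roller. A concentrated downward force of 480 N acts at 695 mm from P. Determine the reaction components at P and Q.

P_x = 0, P_y = 110.6 N, Q_y = 369.4 N

ΣM about P: Q_y·903 − 480·695 = 0 → Q_y = 333600/903 = 369.435 ≈ 369.4 N.
ΣF_y = 0: P_y + 369.435 − 480 = 0 → P_y = 110.6 N.
ΣF_x = 0: no horizontal applied forces, so P_x = 0.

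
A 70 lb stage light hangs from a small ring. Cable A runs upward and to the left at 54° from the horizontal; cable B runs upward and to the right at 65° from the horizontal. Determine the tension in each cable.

T_A = 33.82 lb, T_B = 47.04 lb

ΣF_x = 0: −T_A·cos54° + T_B·cos65° = 0 → T_B = 1.39082·T_A.
ΣF_y = 0: T_A·sin54° + T_B·sin65° = 70.
Substitute: T_A·(0.809017 + 1.39082·0.906308) = 70 → T_A = 33.8241 ≈ 33.82 lb.
Then T_B = 1.39082 × 33.8241 = 47.04 lb.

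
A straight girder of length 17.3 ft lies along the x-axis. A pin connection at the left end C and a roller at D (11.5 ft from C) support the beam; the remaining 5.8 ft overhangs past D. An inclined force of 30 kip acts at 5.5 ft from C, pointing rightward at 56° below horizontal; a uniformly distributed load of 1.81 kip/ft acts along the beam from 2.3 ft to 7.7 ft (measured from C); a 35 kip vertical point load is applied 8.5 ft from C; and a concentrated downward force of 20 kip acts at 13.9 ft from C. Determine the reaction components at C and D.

Resultant of the distributed load: 1.81 × 5.4 = 9.774 kip at 5 ft from C.
Moments about C: D_y·11.5 − 30·sin56°·5.5 − (1.81·5.4)·5 − 35·8.5 − 20·13.9 = 0 → D_y = 761.161/11.5 = 66.1879 ≈ 66.19 kip.
ΣF_y = 0: C_y + 66.1879 − 30·sin56° − 1.81·5.4 − 35 − 20 = 0 → C_y = 23.46 kip.
ΣF_x = 0: C_x + 30·cos56° = 0 → C_x = -16.78 kip.

C_x = -16.78 kip, C_y = 23.46 kip, D_y = 66.19 kip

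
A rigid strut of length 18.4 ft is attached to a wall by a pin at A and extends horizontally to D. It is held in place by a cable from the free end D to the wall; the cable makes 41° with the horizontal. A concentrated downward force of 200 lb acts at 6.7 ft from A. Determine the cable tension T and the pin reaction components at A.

T = 111.0 lb, A_x = 83.78 lb, A_y = 127.2 lb

ΣM about A: T·sin41°·18.4 − 200·6.7 = 0 → T = 1340/(18.4·0.656059) = 111.005 ≈ 111.0 lb.
ΣF_x = 0: A_x − T·cos41° = 0 → A_x = 111.005 × 0.75471 = 83.78 lb.
ΣF_y = 0: A_y + T·sin41° − 200 = 0 → A_y = 200 − 111.005 × 0.656059 = 127.2 lb.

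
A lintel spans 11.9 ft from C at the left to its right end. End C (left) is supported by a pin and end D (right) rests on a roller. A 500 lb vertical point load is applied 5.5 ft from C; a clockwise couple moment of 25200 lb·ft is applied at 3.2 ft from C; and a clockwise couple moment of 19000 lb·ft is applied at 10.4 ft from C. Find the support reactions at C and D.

ΣM about C: D_y·11.9 − 500·5.5 − 25200 − 19000 = 0 → D_y = 46950/11.9 = 3945.38 ≈ 3945 lb.
ΣF_y = 0: C_y + 3945.38 − 500 = 0 → C_y = -3445 lb.
ΣF_x = 0: no horizontal applied forces, so C_x = 0.

C_x = 0, C_y = -3445 lb, D_y = 3945 lb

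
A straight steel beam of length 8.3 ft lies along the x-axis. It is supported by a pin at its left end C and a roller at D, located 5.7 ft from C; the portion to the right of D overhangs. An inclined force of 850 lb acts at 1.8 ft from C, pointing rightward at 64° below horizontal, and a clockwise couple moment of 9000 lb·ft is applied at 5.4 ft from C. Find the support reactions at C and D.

C_x = -372.6 lb, C_y = -1056 lb, D_y = 1820 lb

Taking moments about C: D_y·5.7 − 850·sin64°·1.8 − 9000 = 0 → D_y = 10375.2/5.7 = 1820.21 ≈ 1820 lb.
ΣF_y = 0: C_y + 1820.21 − 850·sin64° = 0 → C_y = -1056 lb.
ΣF_x = 0: C_x + 850·cos64° = 0 → C_x = -372.6 lb.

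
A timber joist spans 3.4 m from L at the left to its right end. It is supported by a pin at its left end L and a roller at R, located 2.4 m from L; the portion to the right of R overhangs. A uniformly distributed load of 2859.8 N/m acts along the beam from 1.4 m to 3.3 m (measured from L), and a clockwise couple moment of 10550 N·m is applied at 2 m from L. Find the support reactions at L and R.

L_x = 0, L_y = -4283 N, R_y = 9716 N

Resultant of the distributed load: 2859.8 × 1.9 = 5433.62 N at 2.35 m from L.
Taking moments about L: R_y·2.4 − (2859.8·1.9)·2.35 − 10550 = 0 → R_y = 23319.007/2.4 = 9716.25 ≈ 9716 N.
ΣF_y = 0: L_y + 9716.25 − 2859.8·1.9 = 0 → L_y = -4283 N.
ΣF_x = 0: no horizontal applied forces, so L_x = 0.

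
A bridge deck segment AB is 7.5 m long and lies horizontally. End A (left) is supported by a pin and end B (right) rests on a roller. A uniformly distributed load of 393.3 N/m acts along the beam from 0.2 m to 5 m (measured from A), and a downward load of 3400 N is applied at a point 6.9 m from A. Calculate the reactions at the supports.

A_x = 0, A_y = 1505 N, B_y = 3782 N

Resultant of the distributed load: 393.3 × 4.8 = 1887.84 N at 2.6 m from A.
Moments about A: B_y·7.5 − (393.3·4.8)·2.6 − 3400·6.9 = 0 → B_y = 28368.384/7.5 = 3782.45 ≈ 3782 N.
ΣF_y = 0: A_y + 3782.45 − 393.3·4.8 − 3400 = 0 → A_y = 1505 N.
ΣF_x = 0: no horizontal applied forces, so A_x = 0.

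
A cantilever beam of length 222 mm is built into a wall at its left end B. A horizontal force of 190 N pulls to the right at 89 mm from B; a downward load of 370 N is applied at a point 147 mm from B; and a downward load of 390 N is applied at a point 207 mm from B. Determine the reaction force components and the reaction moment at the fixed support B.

ΣF_x = 0: B_x + 190 = 0 → B_x = -190.0 N.
ΣF_y = 0: B_y − 370 − 390 = 0 → B_y = 760.0 N.
ΣM about B: M_B − 370·147 − 390·207 = 0 → M_B = 135100 N·mm.

B_x = -190.0 N, B_y = 760.0 N, M_B = 135100 N·mm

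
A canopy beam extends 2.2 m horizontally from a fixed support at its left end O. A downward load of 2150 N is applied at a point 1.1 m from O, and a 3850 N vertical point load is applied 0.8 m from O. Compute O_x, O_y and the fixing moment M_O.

O_x = 0, O_y = 6000 N, M_O = 5445 N·m

ΣF_x = 0: O_x = 0.
ΣF_y = 0: O_y − 2150 − 3850 = 0 → O_y = 6000 N.
ΣM about O: M_O − 2150·1.1 − 3850·0.8 = 0 → M_O = 5445 N·m.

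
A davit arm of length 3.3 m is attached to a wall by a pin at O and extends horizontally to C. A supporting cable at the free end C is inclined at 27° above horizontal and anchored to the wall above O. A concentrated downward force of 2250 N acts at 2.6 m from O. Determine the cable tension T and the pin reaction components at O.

ΣM about O: T·sin27°·3.3 − 2250·2.6 = 0 → T = 5850/(3.3·0.45399) = 3904.77 ≈ 3905 N.
ΣF_x = 0: O_x − T·cos27° = 0 → O_x = 3904.77 × 0.891007 = 3479 N.
ΣF_y = 0: O_y + T·sin27° − 2250 = 0 → O_y = 2250 − 3904.77 × 0.45399 = 477.3 N.

T = 3905 N, O_x = 3479 N, O_y = 477.3 N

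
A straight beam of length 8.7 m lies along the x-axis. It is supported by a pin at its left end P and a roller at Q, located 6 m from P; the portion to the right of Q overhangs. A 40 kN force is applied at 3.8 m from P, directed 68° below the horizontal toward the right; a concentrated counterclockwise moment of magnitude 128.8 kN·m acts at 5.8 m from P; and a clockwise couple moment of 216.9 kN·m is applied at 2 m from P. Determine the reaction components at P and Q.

P_x = -14.98 kN, P_y = -1.085 kN, Q_y = 38.17 kN

Taking moments about P: Q_y·6 − 40·sin68°·3.8 + 128.8 − 216.9 = 0 → Q_y = 229.032/6 = 38.172 ≈ 38.17 kN.
ΣF_y = 0: P_y + 38.172 − 40·sin68° = 0 → P_y = -1.085 kN.
ΣF_x = 0: P_x + 40·cos68° = 0 → P_x = -14.98 kN.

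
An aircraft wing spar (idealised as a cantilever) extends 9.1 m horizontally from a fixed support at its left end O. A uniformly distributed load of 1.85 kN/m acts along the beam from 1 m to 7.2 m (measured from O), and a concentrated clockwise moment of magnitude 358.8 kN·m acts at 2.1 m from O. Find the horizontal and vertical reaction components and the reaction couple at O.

O_x = 0, O_y = 11.47 kN, M_O = 405.8 kN·m

Resultant of the distributed load: 1.85 × 6.2 = 11.47 kN at 4.1 m from O.
ΣF_x = 0: O_x = 0.
ΣF_y = 0: O_y − 1.85·6.2 = 0 → O_y = 11.47 kN.
ΣM about O: M_O − (1.85·6.2)·4.1 − 358.8 = 0 → M_O = 405.8 kN·m.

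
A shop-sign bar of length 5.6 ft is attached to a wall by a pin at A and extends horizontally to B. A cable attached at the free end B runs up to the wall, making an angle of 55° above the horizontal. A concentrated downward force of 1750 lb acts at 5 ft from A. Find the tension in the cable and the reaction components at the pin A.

ΣM about A: T·sin55°·5.6 − 1750·5 = 0 → T = 8750/(5.6·0.819152) = 1907.46 ≈ 1907 lb.
ΣF_x = 0: A_x − T·cos55° = 0 → A_x = 1907.46 × 0.573576 = 1094 lb.
ΣF_y = 0: A_y + T·sin55° − 1750 = 0 → A_y = 1750 − 1907.46 × 0.819152 = 187.5 lb.

T = 1907 lb, A_x = 1094 lb, A_y = 187.5 lb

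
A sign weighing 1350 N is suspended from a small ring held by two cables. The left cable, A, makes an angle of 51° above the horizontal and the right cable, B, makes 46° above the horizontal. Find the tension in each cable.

T_A = 944.8 N, T_B = 856.0 N

ΣF_x = 0: −T_A·cos51° + T_B·cos46° = 0 → T_B = 0.905942·T_A.
ΣF_y = 0: T_A·sin51° + T_B·sin46° = 1350.
Substitute: T_A·(0.777146 + 0.905942·0.71934) = 1350 → T_A = 944.831 ≈ 944.8 N.
Then T_B = 0.905942 × 944.831 = 856.0 N.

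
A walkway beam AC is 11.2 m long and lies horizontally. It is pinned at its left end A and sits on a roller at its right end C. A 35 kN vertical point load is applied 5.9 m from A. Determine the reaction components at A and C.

A_x = 0, A_y = 16.56 kN, C_y = 18.44 kN

ΣM about A: C_y·11.2 − 35·5.9 = 0 → C_y = 206.5/11.2 = 18.4375 ≈ 18.44 kN.
ΣF_y = 0: A_y + 18.4375 − 35 = 0 → A_y = 16.56 kN.
ΣF_x = 0: no horizontal applied forces, so A_x = 0.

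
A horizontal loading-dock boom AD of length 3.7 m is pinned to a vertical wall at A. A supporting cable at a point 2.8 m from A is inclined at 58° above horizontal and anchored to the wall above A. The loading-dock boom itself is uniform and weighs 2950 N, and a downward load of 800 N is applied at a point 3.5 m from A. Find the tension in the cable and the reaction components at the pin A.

ΣM about A: T·sin58°·2.8 − 2950·1.85 − 800·3.5 = 0 → T = 8257.5/(2.8·0.848048) = 3477.52 ≈ 3478 N.
ΣF_x = 0: A_x − T·cos58° = 0 → A_x = 3477.52 × 0.529919 = 1843 N.
ΣF_y = 0: A_y + T·sin58° − 2950 − 800 = 0 → A_y = 3750 − 3477.52 × 0.848048 = 800.9 N.

T = 3478 N, A_x = 1843 N, A_y = 800.9 N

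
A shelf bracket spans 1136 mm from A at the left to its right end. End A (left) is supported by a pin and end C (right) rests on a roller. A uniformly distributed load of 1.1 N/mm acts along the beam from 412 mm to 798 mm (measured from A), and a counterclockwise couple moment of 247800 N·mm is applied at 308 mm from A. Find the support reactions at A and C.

A_x = 0, A_y = 416.6 N, C_y = 7.996 N

Resultant of the distributed load: 1.1 × 386 = 424.6 N at 605 mm from A.
Taking moments about A: C_y·1136 − (1.1·386)·605 + 247800 = 0 → C_y = 9083/1136 = 7.9956 ≈ 7.996 N.
ΣF_y = 0: A_y + 7.9956 − 1.1·386 = 0 → A_y = 416.6 N.
ΣF_x = 0: no horizontal applied forces, so A_x = 0.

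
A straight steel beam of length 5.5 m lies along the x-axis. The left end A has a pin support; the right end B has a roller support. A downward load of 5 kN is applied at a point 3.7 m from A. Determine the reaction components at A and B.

ΣM about A: B_y·5.5 − 5·3.7 = 0 → B_y = 18.5/5.5 = 3.36364 ≈ 3.364 kN.
ΣF_y = 0: A_y + 3.36364 − 5 = 0 → A_y = 1.636 kN.
ΣF_x = 0: no horizontal applied forces, so A_x = 0.

A_x = 0, A_y = 1.636 kN, B_y = 3.364 kN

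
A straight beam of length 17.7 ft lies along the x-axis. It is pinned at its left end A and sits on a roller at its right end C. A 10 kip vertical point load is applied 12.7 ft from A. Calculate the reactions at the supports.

A_x = 0, A_y = 2.825 kip, C_y = 7.175 kip

Moments about A: C_y·17.7 − 10·12.7 = 0 → C_y = 127/17.7 = 7.17514 ≈ 7.175 kip.
ΣF_y = 0: A_y + 7.17514 − 10 = 0 → A_y = 2.825 kip.
ΣF_x = 0: no horizontal applied forces, so A_x = 0.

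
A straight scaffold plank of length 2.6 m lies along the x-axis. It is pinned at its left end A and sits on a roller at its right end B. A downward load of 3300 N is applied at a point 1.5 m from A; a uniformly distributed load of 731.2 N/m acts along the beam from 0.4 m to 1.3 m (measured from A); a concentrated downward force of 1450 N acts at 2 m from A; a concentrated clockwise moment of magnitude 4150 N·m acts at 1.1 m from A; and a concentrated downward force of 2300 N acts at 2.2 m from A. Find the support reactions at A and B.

Resultant of the distributed load: 731.2 × 0.9 = 658.08 N at 0.85 m from A.
Taking moments about A: B_y·2.6 − 3300·1.5 − (731.2·0.9)·0.85 − 1450·2 − 4150 − 2300·2.2 = 0 → B_y = 17619.368/2.6 = 6776.68 ≈ 6777 N.
ΣF_y = 0: A_y + 6776.68 − 3300 − 731.2·0.9 − 1450 − 2300 = 0 → A_y = 931.4 N.
ΣF_x = 0: no horizontal applied forces, so A_x = 0.

A_x = 0, A_y = 931.4 N, B_y = 6777 N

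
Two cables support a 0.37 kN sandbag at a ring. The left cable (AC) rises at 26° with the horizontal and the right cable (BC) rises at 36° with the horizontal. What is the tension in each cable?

T_AC = 0.3390 kN, T_BC = 0.3766 kN

ΣF_x = 0: −T_AC·cos26° + T_BC·cos36° = 0 → T_BC = 1.11097·T_AC.
ΣF_y = 0: T_AC·sin26° + T_BC·sin36° = 0.37.
Substitute: T_AC·(0.438371 + 1.11097·0.587785) = 0.37 → T_AC = 0.33902 ≈ 0.3390 kN.
Then T_BC = 1.11097 × 0.33902 = 0.3766 kN.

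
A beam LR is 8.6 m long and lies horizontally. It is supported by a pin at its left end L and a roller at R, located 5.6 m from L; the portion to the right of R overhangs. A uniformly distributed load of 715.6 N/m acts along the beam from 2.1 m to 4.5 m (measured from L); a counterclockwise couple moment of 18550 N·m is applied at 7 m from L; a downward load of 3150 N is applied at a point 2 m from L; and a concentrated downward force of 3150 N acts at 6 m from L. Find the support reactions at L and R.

Resultant of the distributed load: 715.6 × 2.4 = 1717.44 N at 3.3 m from L.
Taking moments about L: R_y·5.6 − (715.6·2.4)·3.3 + 18550 − 3150·2 − 3150·6 = 0 → R_y = 12317.552/5.6 = 2199.56 ≈ 2200 N.
ΣF_y = 0: L_y + 2199.56 − 715.6·2.4 − 3150 − 3150 = 0 → L_y = 5818 N.
ΣF_x = 0: no horizontal applied forces, so L_x = 0.

L_x = 0, L_y = 5818 N, R_y = 2200 N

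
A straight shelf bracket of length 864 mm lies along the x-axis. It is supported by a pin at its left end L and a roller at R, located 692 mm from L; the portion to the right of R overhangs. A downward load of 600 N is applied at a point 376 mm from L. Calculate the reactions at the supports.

L_x = 0, L_y = 274.0 N, R_y = 326.0 N

ΣM about L: R_y·692 − 600·376 = 0 → R_y = 225600/692 = 326.012 ≈ 326.0 N.
ΣF_y = 0: L_y + 326.012 − 600 = 0 → L_y = 274.0 N.
ΣF_x = 0: no horizontal applied forces, so L_x = 0.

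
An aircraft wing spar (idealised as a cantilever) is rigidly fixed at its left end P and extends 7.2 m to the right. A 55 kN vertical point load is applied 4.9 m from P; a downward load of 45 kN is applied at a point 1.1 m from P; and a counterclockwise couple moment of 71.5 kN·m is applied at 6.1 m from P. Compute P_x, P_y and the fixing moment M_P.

ΣF_x = 0: P_x = 0.
ΣF_y = 0: P_y − 55 − 45 = 0 → P_y = 100.0 kN.
ΣM about P: M_P − 55·4.9 − 45·1.1 + 71.5 = 0 → M_P = 247.5 kN·m.

P_x = 0, P_y = 100.0 kN, M_P = 247.5 kN·m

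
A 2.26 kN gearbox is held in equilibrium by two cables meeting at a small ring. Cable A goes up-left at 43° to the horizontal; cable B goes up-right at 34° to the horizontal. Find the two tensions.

T_A = 1.923 kN, T_B = 1.696 kN

ΣF_x = 0: −T_A·cos43° + T_B·cos34° = 0 → T_B = 0.882172·T_A.
ΣF_y = 0: T_A·sin43° + T_B·sin34° = 2.26.
Substitute: T_A·(0.681998 + 0.882172·0.559193) = 2.26 → T_A = 1.92291 ≈ 1.923 kN.
Then T_B = 0.882172 × 1.92291 = 1.696 kN.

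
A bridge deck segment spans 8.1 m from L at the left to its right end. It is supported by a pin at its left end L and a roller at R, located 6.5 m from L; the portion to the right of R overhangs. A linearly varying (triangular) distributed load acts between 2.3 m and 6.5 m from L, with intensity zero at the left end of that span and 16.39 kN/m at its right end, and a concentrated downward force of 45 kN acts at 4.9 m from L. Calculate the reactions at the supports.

Resultant of the triangular load: ½ × 16.39 × 4.2 = 34.419 kN, acting at 5.1 m from L (one-third of the span from the peak).
Taking moments about L: R_y·6.5 − (½·16.39·4.2)·5.1 − 45·4.9 = 0 → R_y = 396.0369/6.5 = 60.9288 ≈ 60.93 kN.
ΣF_y = 0: L_y + 60.9288 − ½·16.39·4.2 − 45 = 0 → L_y = 18.49 kN.
ΣF_x = 0: no horizontal applied forces, so L_x = 0.

L_x = 0, L_y = 18.49 kN, R_y = 60.93 kN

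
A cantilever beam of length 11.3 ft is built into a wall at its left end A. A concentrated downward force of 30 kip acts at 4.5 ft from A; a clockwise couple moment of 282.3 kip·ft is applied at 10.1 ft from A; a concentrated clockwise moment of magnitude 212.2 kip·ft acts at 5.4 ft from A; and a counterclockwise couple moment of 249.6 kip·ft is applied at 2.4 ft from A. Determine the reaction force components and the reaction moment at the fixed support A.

ΣF_x = 0: A_x = 0.
ΣF_y = 0: A_y − 30 = 0 → A_y = 30.00 kip.
ΣM about A: M_A − 30·4.5 − 282.3 − 212.2 + 249.6 = 0 → M_A = 379.9 kip·ft.

A_x = 0, A_y = 30.00 kip, M_A = 379.9 kip·ft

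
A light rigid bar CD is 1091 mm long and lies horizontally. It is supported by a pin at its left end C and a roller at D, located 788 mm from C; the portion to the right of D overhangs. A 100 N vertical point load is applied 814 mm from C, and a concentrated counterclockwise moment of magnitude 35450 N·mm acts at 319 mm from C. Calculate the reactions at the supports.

C_x = 0, C_y = 41.69 N, D_y = 58.31 N

ΣM about C: D_y·788 − 100·814 + 35450 = 0 → D_y = 45950/788 = 58.3122 ≈ 58.31 N.
ΣF_y = 0: C_y + 58.3122 − 100 = 0 → C_y = 41.69 N.
ΣF_x = 0: no horizontal applied forces, so C_x = 0.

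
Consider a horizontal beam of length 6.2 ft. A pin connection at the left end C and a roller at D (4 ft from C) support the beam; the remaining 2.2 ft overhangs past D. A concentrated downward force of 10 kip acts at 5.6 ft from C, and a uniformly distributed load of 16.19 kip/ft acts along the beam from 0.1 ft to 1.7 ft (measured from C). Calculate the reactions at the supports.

Resultant of the distributed load: 16.19 × 1.6 = 25.904 kip at 0.9 ft from C.
ΣM about C: D_y·4 − 10·5.6 − (16.19·1.6)·0.9 = 0 → D_y = 79.3136/4 = 19.8284 ≈ 19.83 kip.
ΣF_y = 0: C_y + 19.8284 − 10 − 16.19·1.6 = 0 → C_y = 16.08 kip.
ΣF_x = 0: no horizontal applied forces, so C_x = 0.

C_x = 0, C_y = 16.08 kip, D_y = 19.83 kip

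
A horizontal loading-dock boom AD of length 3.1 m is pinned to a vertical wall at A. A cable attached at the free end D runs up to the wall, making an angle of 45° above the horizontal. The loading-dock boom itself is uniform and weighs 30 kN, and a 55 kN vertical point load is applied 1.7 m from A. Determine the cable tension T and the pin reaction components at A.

ΣM about A: T·sin45°·3.1 − 30·1.55 − 55·1.7 = 0 → T = 140/(3.1·0.707107) = 63.8677 ≈ 63.87 kN.
ΣF_x = 0: A_x − T·cos45° = 0 → A_x = 63.8677 × 0.707107 = 45.16 kN.
ΣF_y = 0: A_y + T·sin45° − 30 − 55 = 0 → A_y = 85 − 63.8677 × 0.707107 = 39.84 kN.

T = 63.87 kN, A_x = 45.16 kN, A_y = 39.84 kN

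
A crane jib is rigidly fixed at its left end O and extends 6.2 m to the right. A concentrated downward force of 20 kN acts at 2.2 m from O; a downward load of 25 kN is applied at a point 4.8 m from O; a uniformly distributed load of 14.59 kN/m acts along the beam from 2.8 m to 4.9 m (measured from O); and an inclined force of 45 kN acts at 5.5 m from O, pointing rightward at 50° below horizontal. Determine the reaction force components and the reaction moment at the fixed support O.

O_x = -28.93 kN, O_y = 110.1 kN, M_O = 471.6 kN·m

Resultant of the distributed load: 14.59 × 2.1 = 30.639 kN at 3.85 m from O.
ΣF_x = 0: O_x + 45·cos50° = 0 → O_x = -28.93 kN.
ΣF_y = 0: O_y − 20 − 25 − 14.59·2.1 − 45·sin50° = 0 → O_y = 110.1 kN.
ΣM about O: M_O − 20·2.2 − 25·4.8 − (14.59·2.1)·3.85 − 45·sin50°·5.5 = 0 → M_O = 471.6 kN·m.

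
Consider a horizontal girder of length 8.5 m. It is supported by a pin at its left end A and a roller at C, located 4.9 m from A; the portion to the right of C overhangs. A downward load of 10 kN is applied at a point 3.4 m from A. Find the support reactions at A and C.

ΣM about A: C_y·4.9 − 10·3.4 = 0 → C_y = 34/4.9 = 6.93878 ≈ 6.939 kN.
ΣF_y = 0: A_y + 6.93878 − 10 = 0 → A_y = 3.061 kN.
ΣF_x = 0: no horizontal applied forces, so A_x = 0.

A_x = 0, A_y = 3.061 kN, C_y = 6.939 kN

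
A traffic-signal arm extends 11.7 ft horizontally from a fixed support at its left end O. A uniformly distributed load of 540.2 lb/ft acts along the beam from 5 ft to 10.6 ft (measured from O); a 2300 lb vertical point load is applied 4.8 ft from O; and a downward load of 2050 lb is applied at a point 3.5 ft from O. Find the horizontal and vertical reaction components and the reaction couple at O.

Resultant of the distributed load: 540.2 × 5.6 = 3025.12 lb at 7.8 ft from O.
ΣF_x = 0: O_x = 0.
ΣF_y = 0: O_y − 540.2·5.6 − 2300 − 2050 = 0 → O_y = 7375 lb.
ΣM about O: M_O − (540.2·5.6)·7.8 − 2300·4.8 − 2050·3.5 = 0 → M_O = 41810 lb·ft.

O_x = 0, O_y = 7375 lb, M_O = 41810 lb·ft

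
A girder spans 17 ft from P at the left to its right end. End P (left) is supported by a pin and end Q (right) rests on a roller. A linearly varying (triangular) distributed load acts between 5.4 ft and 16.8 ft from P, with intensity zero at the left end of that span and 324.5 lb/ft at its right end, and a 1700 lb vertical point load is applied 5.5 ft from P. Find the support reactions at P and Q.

P_x = 0, P_y = 1585 lb, Q_y = 1964 lb

Resultant of the triangular load: ½ × 324.5 × 11.4 = 1849.65 lb, acting at 13 ft from P (one-third of the span from the peak).
ΣM about P: Q_y·17 − (½·324.5·11.4)·13 − 1700·5.5 = 0 → Q_y = 33395.45/17 = 1964.44 ≈ 1964 lb.
ΣF_y = 0: P_y + 1964.44 − ½·324.5·11.4 − 1700 = 0 → P_y = 1585 lb.
ΣF_x = 0: no horizontal applied forces, so P_x = 0.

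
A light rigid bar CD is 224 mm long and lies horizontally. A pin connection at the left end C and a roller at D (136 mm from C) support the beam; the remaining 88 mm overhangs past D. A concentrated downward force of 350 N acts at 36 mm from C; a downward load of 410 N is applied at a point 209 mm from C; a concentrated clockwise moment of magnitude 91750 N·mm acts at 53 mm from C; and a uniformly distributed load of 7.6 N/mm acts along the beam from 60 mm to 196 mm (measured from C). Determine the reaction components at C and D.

C_x = 0, C_y = -576.6 N, D_y = 2370 N

Resultant of the distributed load: 7.6 × 136 = 1033.6 N at 128 mm from C.
ΣM about C: D_y·136 − 350·36 − 410·209 − 91750 − (7.6·136)·128 = 0 → D_y = 322340.8/136 = 2370.15 ≈ 2370 N.
ΣF_y = 0: C_y + 2370.15 − 350 − 410 − 7.6·136 = 0 → C_y = -576.6 N.
ΣF_x = 0: no horizontal applied forces, so C_x = 0.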